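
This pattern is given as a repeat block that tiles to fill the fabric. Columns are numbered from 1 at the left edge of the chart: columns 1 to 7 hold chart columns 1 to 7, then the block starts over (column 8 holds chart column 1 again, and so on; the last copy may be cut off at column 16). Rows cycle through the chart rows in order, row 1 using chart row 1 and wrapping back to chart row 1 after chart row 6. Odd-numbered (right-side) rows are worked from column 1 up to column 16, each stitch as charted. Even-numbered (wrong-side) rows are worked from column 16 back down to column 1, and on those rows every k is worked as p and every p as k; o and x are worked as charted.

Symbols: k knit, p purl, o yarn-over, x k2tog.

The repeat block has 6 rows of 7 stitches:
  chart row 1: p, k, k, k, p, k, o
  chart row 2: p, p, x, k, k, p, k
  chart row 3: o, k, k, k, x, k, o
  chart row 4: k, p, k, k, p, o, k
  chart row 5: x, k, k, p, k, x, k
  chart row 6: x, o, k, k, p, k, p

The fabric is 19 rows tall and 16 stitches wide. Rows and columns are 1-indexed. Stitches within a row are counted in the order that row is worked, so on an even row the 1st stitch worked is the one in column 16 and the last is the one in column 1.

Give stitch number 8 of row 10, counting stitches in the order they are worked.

Row 10 uses chart row ((10-1) mod 6)+1 = 4. Row 10 is even, so WS.
Chart row 4 tiled across columns 1-16: k p k k p o k k p k k p o k k p
WS: work from column 16 back to column 1 (reverse the tiled row), swapping k<->p (o and x unchanged).
Row 10 as worked: k p p o k p p k p p o k p p k p
The 8th stitch worked is k.

== STITCH ==
k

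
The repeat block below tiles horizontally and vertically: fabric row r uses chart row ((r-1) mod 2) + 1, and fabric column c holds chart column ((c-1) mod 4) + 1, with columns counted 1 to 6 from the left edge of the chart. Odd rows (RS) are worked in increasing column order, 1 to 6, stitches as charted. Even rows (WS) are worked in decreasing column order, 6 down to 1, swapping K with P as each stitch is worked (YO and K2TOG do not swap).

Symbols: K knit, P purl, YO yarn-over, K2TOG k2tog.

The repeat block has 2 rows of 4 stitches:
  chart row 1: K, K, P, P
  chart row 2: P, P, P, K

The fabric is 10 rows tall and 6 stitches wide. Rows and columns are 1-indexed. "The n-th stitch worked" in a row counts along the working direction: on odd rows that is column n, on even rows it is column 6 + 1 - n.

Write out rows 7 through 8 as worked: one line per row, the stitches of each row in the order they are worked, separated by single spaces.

== ROWS AS WORKED ==
K K P P K K
K K P K K K

Derivation:
Row 7: chart row 1, RS - tile across columns 1-6 and work as-is.
Row 8: chart row 2, WS - tiled (columns 1-6): P P P K P P; work from column 6 back to 1 with K<->P swapped.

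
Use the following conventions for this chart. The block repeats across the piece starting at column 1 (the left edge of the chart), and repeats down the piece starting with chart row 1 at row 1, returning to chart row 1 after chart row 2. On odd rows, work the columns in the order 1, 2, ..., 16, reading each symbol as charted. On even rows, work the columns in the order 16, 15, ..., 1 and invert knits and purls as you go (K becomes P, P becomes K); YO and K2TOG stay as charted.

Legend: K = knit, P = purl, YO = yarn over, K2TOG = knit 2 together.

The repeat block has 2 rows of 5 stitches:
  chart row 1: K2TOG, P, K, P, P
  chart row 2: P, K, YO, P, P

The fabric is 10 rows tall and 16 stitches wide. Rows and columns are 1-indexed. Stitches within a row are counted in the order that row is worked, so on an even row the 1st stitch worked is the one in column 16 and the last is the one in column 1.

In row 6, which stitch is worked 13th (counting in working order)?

For row 6: chart row = ((6-1) mod 2) + 1 = 2; this is a WS (even) row.
Chart row 2 tiled across columns 1-16: P K YO P P P K YO P P P K YO P P P
WS: work from column 16 back to column 1 (reverse the tiled row), swapping K<->P (YO and K2TOG unchanged).
Row 6 as worked: K K K YO P K K K YO P K K K YO P K
The 13th stitch worked is K.

Result:
K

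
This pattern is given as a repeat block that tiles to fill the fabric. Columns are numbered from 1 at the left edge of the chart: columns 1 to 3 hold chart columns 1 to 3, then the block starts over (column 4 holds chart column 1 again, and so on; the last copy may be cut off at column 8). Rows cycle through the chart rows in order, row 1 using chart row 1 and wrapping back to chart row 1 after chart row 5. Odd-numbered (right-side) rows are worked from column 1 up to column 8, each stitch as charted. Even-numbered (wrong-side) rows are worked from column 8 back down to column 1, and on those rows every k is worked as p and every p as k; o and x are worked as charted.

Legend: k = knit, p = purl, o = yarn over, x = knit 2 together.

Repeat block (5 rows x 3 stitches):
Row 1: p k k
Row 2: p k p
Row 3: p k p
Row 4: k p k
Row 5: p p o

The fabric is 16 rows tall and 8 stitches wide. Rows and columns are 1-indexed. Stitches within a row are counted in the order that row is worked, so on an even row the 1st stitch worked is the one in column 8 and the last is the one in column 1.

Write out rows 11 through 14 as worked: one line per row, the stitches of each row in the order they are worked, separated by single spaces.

Row 11: chart row 1, RS - tile across columns 1-8 and work as-is.
Row 12: chart row 2, WS - tiled (columns 1-8): p k p p k p p k; work from column 8 back to 1 with k<->p swapped.
Row 13: chart row 3, RS - tile across columns 1-8 and work as-is.
Row 14: chart row 4, WS - tiled (columns 1-8): k p k k p k k p; work from column 8 back to 1 with k<->p swapped.

Rows as worked:
p k k p k k p k
p k k p k k p k
p k p p k p p k
k p p k p p k p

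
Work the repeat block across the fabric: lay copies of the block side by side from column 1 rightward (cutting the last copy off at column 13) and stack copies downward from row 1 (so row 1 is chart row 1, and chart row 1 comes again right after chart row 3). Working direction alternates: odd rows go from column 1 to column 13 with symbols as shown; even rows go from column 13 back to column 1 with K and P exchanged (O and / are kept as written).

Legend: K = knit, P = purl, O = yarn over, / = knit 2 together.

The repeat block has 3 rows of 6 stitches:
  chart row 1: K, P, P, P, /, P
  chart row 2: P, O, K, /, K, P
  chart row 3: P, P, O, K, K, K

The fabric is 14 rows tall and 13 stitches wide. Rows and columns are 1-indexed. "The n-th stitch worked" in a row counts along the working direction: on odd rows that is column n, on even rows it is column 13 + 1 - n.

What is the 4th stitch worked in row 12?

For row 12: chart row = ((12-1) mod 3) + 1 = 3; this is a WS (even) row.
Chart row 3 tiled across columns 1-13: P P O K K K P P O K K K P
WS row: flip the tiled sequence (start at column 13) and apply K<->P; O and / stay.
Row 12 as worked: K P P P O K K P P P O K K
The 4th stitch worked is P.

Stitch:
P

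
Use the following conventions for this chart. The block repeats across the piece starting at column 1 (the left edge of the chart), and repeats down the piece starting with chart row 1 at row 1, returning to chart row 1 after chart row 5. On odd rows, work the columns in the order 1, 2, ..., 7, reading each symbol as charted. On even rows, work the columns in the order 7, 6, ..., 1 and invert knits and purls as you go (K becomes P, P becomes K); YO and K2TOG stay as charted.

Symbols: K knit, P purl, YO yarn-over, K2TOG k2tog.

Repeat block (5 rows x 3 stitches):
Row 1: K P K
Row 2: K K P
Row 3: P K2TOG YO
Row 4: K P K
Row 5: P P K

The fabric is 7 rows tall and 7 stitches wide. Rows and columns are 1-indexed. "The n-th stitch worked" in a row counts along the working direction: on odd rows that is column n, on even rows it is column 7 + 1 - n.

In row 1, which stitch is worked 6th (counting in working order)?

For row 1: chart row = ((1-1) mod 5) + 1 = 1; this is a RS (odd) row.
Chart row 1 tiled across columns 1-7: K P K K P K K
Right side: take the tiled row as-is (worked left to right from column 1).
Counting 6 along the worked row gives K.

Result:
K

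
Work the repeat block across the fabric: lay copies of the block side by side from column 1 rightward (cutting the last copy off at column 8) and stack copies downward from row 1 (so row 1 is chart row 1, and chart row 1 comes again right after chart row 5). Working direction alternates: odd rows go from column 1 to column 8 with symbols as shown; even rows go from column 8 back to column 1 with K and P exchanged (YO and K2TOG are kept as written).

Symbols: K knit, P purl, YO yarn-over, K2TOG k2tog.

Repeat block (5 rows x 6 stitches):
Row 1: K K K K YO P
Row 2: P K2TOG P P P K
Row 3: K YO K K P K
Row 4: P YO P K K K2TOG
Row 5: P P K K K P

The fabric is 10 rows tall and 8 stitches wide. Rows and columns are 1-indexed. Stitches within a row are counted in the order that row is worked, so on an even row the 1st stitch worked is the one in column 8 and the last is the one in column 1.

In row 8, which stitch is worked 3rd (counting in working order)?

Result:
P

Derivation:
Row 8 uses chart row ((8-1) mod 5)+1 = 3. Row 8 is even, so WS.
Chart row 3 tiled across columns 1-8: K YO K K P K K YO
Wrong side: read the tiled row from column 8 down to 1 and exchange K with P (leave YO, K2TOG).
Row 8 as worked: YO P P K P P YO P
Stitch 3 in working order -> P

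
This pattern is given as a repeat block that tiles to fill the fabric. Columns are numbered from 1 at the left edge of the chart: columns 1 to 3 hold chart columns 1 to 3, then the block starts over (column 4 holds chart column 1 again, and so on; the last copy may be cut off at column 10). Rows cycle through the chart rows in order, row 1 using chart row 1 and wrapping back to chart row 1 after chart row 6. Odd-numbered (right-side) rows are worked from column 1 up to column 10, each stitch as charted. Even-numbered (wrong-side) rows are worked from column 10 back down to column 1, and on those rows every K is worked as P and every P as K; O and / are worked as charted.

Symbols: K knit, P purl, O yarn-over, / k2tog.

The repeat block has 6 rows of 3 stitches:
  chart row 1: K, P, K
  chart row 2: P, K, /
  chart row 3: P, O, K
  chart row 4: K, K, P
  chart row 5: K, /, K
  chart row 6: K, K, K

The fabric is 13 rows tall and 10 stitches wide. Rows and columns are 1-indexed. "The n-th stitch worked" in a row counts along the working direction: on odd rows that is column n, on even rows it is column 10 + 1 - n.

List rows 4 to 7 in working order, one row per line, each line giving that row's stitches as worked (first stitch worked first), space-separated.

Row 4: chart row 4, WS - tiled (columns 1-10): K K P K K P K K P K; work from column 10 back to 1 with K<->P swapped.
Row 5: chart row 5, RS - tile across columns 1-10 and work as-is.
Row 6: chart row 6, WS - tiled (columns 1-10): K K K K K K K K K K; work from column 10 back to 1 with K<->P swapped.
Row 7: chart row 1, RS - tile across columns 1-10 and work as-is.

== ROWS AS WORKED ==
P K P P K P P K P P
K / K K / K K / K K
P P P P P P P P P P
K P K K P K K P K K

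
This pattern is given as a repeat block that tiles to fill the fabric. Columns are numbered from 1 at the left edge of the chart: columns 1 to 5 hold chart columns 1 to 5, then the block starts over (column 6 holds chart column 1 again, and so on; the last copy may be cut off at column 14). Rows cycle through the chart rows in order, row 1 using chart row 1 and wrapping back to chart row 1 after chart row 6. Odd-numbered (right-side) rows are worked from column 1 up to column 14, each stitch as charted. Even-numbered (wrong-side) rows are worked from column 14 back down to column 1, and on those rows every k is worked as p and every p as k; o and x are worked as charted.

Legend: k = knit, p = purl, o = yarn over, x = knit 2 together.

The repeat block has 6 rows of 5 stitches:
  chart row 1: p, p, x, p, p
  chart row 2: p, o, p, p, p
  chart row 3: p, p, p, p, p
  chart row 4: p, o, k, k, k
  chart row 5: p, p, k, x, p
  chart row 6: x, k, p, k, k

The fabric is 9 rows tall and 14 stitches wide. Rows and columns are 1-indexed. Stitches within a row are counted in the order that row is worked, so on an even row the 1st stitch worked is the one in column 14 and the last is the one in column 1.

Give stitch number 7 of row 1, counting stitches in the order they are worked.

Stitch:
p

Derivation:
For row 1: chart row = ((1-1) mod 6) + 1 = 1; this is a RS (odd) row.
Chart row 1 tiled across columns 1-14: p p x p p p p x p p p p x p
RS row: no reversal, no swap; stitch n worked = column n.
Stitch 7 in working order -> p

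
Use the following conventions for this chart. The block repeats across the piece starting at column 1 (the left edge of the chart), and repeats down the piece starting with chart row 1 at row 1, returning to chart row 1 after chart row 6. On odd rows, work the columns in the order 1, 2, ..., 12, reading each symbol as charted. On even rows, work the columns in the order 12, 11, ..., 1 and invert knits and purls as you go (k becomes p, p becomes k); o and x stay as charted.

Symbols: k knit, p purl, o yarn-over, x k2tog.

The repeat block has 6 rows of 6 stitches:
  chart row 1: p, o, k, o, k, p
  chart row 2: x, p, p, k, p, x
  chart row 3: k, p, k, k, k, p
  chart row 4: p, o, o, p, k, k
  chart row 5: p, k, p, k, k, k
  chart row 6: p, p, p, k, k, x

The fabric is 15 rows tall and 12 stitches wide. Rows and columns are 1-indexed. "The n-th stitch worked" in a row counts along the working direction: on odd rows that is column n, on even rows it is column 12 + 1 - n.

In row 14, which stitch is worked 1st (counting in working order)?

== STITCH ==
x

Derivation:
Row 14: (14-1) mod 6 = 1, so use chart row 2. Even row -> WS.
Chart row 2 tiled across columns 1-12: x p p k p x x p p k p x
Wrong side: read the tiled row from column 12 down to 1 and exchange k with p (leave o, x).
Row 14 as worked: x k p k k x x k p k k x
Stitch 1 in working order -> x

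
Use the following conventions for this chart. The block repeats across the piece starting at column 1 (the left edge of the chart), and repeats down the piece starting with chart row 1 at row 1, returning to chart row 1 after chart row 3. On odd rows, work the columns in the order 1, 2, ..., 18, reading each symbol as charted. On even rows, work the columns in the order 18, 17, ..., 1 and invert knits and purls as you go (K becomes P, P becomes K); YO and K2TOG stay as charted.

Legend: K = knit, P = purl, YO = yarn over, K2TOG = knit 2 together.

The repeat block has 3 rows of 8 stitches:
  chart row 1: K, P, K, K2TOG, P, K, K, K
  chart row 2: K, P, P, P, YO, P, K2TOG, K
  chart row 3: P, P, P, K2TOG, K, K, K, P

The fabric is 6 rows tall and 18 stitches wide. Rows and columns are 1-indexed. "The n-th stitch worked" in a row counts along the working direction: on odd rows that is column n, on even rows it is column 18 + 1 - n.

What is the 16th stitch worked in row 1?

Result:
K

Derivation:
Row 1: (1-1) mod 3 = 0, so use chart row 1. Odd row -> RS.
Chart row 1 tiled across columns 1-18: K P K K2TOG P K K K K P K K2TOG P K K K K P
Right side: take the tiled row as-is (worked left to right from column 1).
The 16th stitch worked is K.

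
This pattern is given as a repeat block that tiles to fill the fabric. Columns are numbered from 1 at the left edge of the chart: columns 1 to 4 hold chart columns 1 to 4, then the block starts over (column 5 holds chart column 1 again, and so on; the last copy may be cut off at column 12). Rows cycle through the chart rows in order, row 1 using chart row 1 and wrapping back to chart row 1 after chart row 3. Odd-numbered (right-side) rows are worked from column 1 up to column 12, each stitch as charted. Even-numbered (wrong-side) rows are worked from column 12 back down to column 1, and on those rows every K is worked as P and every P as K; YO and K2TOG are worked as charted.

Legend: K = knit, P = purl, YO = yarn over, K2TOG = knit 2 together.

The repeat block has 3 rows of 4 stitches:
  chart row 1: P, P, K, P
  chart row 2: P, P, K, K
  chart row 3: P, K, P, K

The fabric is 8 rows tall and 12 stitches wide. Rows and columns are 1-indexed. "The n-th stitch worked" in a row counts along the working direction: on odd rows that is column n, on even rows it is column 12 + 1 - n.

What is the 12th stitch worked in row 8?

Row 8: (8-1) mod 3 = 1, so use chart row 2. Even row -> WS.
Chart row 2 tiled across columns 1-12: P P K K P P K K P P K K
WS: work from column 12 back to column 1 (reverse the tiled row), swapping K<->P (YO and K2TOG unchanged).
Row 8 as worked: P P K K P P K K P P K K
Stitch 12 in working order -> K

Stitch:
K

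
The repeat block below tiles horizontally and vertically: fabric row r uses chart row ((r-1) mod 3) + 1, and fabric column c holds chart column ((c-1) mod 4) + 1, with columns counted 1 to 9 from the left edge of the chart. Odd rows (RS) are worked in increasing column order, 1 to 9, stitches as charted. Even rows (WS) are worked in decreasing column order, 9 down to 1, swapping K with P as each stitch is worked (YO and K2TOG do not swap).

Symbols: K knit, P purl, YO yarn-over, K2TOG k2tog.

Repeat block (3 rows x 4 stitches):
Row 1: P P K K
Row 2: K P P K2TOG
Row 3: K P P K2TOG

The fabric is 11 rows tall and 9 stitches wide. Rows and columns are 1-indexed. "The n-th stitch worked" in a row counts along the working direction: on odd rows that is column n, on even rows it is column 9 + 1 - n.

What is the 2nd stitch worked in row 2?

For row 2: chart row = ((2-1) mod 3) + 1 = 2; this is a WS (even) row.
Chart row 2 tiled across columns 1-9: K P P K2TOG K P P K2TOG K
WS row: flip the tiled sequence (start at column 9) and apply K<->P; YO and K2TOG stay.
Row 2 as worked: P K2TOG K K P K2TOG K K P
Counting 2 along the worked row gives K2TOG.

== STITCH ==
K2TOG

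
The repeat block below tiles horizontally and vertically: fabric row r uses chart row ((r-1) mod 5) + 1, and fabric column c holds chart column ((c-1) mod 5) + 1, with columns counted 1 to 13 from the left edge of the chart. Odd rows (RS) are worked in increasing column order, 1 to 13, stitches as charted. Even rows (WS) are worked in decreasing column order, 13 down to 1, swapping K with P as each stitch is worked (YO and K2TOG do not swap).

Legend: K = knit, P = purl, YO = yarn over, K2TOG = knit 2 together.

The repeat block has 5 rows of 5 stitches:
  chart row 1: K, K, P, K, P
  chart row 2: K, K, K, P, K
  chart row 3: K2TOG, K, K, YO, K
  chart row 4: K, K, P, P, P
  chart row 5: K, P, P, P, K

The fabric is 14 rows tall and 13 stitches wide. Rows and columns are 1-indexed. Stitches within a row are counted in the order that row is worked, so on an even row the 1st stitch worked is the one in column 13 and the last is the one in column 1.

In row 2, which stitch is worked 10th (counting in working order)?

For row 2: chart row = ((2-1) mod 5) + 1 = 2; this is a WS (even) row.
Chart row 2 tiled across columns 1-13: K K K P K K K K P K K K K
Wrong side: read the tiled row from column 13 down to 1 and exchange K with P (leave YO, K2TOG).
Row 2 as worked: P P P P K P P P P K P P P
Counting 10 along the worked row gives K.

Stitch:
K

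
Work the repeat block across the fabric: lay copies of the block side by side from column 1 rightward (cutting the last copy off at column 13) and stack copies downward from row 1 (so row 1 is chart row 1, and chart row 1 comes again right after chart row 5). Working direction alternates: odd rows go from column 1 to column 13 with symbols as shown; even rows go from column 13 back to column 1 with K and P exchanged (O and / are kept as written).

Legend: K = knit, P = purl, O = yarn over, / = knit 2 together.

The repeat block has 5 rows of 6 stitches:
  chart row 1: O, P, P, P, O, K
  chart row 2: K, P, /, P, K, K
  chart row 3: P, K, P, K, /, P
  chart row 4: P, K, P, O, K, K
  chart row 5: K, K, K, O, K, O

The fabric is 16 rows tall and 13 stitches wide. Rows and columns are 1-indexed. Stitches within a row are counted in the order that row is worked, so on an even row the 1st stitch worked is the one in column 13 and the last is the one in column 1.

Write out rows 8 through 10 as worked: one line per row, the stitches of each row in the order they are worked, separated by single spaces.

Result:
K K / P K P K K / P K P K
P K P O K K P K P O K K P
P O P O P P P O P O P P P

Derivation:
Row 8: chart row 3, WS - tiled (columns 1-13): P K P K / P P K P K / P P; work from column 13 back to 1 with K<->P swapped.
Row 9: chart row 4, RS - tile across columns 1-13 and work as-is.
Row 10: chart row 5, WS - tiled (columns 1-13): K K K O K O K K K O K O K; work from column 13 back to 1 with K<->P swapped.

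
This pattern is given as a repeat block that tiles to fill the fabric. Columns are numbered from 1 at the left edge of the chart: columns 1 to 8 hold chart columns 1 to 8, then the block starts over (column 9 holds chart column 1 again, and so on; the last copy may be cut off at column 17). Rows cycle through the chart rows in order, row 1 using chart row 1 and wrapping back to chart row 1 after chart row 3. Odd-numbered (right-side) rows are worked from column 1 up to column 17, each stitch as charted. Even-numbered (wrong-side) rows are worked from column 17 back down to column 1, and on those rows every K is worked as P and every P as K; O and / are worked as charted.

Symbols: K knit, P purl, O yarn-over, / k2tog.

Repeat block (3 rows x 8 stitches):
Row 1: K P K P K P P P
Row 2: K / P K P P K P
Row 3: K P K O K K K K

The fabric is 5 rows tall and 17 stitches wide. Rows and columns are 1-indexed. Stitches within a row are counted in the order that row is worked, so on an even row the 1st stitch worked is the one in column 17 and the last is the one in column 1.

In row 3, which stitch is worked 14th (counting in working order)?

Result:
K

Derivation:
Row 3 uses chart row ((3-1) mod 3)+1 = 3. Row 3 is odd, so RS.
Chart row 3 tiled across columns 1-17: K P K O K K K K K P K O K K K K K
RS: work column 1 to column 17, symbols as charted — the tiled row is the row as worked.
Counting 14 along the worked row gives K.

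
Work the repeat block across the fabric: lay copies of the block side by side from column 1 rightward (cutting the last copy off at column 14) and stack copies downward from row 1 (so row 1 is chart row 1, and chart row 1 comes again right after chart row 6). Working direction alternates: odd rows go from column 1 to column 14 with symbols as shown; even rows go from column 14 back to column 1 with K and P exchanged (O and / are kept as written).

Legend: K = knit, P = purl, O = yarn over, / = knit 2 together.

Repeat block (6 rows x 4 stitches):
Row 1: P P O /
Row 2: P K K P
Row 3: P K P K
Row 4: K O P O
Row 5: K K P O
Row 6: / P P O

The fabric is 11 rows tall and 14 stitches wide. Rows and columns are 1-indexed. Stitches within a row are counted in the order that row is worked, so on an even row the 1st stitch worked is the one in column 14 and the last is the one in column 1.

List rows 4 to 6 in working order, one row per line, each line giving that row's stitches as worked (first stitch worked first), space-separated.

Result:
O P O K O P O K O P O K O P
K K P O K K P O K K P O K K
K / O K K / O K K / O K K /

Derivation:
Row 4: chart row 4, WS - tiled (columns 1-14): K O P O K O P O K O P O K O; work from column 14 back to 1 with K<->P swapped.
Row 5: chart row 5, RS - tile across columns 1-14 and work as-is.
Row 6: chart row 6, WS - tiled (columns 1-14): / P P O / P P O / P P O / P; work from column 14 back to 1 with K<->P swapped.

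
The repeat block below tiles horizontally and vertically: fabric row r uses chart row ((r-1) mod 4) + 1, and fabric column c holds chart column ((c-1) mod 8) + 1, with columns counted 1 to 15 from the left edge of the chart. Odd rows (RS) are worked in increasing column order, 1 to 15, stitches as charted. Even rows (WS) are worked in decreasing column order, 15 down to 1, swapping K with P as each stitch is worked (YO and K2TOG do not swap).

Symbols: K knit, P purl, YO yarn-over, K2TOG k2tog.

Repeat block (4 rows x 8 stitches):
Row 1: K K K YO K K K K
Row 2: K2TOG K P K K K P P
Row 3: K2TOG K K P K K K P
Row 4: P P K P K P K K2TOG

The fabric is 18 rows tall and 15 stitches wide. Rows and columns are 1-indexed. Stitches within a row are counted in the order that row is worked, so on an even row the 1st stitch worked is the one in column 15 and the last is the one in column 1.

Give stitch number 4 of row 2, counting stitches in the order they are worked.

For row 2: chart row = ((2-1) mod 4) + 1 = 2; this is a WS (even) row.
Chart row 2 tiled across columns 1-15: K2TOG K P K K K P P K2TOG K P K K K P
WS: work from column 15 back to column 1 (reverse the tiled row), swapping K<->P (YO and K2TOG unchanged).
Row 2 as worked: K P P P K P K2TOG K K P P P K P K2TOG
The 4th stitch worked is P.

Stitch:
P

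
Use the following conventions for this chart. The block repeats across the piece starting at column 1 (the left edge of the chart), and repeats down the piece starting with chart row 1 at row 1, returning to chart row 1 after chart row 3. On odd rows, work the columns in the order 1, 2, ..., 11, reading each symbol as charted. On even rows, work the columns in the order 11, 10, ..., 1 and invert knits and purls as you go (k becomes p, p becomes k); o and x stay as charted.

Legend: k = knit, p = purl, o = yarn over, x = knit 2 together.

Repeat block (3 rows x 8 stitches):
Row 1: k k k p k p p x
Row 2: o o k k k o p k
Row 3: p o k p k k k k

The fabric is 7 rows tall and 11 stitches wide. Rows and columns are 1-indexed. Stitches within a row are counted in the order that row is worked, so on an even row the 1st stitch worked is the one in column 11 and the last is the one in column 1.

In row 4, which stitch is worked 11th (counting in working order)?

Result:
p

Derivation:
Row 4: (4-1) mod 3 = 0, so use chart row 1. Even row -> WS.
Chart row 1 tiled across columns 1-11: k k k p k p p x k k k
Wrong side: read the tiled row from column 11 down to 1 and exchange k with p (leave o, x).
Row 4 as worked: p p p x k k p k p p p
Counting 11 along the worked row gives p.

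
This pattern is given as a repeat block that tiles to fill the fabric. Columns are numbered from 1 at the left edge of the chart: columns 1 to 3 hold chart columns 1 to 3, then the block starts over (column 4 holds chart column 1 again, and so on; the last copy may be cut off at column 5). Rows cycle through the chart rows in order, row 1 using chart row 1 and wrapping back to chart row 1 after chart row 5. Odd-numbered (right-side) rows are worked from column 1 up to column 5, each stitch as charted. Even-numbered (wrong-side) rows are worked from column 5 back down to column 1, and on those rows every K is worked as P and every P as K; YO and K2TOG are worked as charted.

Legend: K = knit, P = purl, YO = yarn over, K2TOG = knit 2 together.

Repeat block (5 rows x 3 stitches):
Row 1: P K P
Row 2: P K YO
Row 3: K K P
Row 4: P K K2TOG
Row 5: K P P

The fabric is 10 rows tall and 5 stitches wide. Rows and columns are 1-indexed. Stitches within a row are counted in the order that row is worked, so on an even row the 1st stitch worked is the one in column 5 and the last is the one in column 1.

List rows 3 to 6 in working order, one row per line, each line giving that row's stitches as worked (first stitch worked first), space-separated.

Row 3: chart row 3, RS - tile across columns 1-5 and work as-is.
Row 4: chart row 4, WS - tiled (columns 1-5): P K K2TOG P K; work from column 5 back to 1 with K<->P swapped.
Row 5: chart row 5, RS - tile across columns 1-5 and work as-is.
Row 6: chart row 1, WS - tiled (columns 1-5): P K P P K; work from column 5 back to 1 with K<->P swapped.

Rows as worked:
K K P K K
P K K2TOG P K
K P P K P
P K K P K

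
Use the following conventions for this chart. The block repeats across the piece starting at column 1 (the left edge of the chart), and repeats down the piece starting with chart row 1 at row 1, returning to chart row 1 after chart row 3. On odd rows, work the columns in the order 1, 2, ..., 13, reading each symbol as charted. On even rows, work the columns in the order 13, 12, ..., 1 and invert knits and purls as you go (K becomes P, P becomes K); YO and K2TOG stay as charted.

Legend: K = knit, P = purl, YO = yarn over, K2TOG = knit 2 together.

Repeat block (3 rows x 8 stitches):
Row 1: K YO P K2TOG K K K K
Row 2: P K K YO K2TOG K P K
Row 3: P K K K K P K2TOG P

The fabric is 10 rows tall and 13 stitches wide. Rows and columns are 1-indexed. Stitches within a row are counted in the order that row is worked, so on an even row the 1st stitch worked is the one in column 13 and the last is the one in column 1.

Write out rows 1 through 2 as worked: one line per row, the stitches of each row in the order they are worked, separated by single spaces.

Result:
K YO P K2TOG K K K K K YO P K2TOG K
K2TOG YO P P K P K P K2TOG YO P P K

Derivation:
Row 1: chart row 1, RS - tile across columns 1-13 and work as-is.
Row 2: chart row 2, WS - tiled (columns 1-13): P K K YO K2TOG K P K P K K YO K2TOG; work from column 13 back to 1 with K<->P swapped.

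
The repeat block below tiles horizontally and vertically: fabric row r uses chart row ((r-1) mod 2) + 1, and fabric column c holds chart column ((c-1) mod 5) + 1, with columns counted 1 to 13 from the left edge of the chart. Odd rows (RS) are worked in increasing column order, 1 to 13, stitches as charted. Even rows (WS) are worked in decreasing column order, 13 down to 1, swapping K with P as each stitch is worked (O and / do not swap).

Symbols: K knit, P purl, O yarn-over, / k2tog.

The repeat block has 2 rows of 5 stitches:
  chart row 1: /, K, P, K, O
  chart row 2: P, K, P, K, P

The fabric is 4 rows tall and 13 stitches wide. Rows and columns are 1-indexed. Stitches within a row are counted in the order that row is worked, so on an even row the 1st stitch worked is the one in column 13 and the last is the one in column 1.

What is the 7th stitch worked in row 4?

Row 4: (4-1) mod 2 = 1, so use chart row 2. Even row -> WS.
Chart row 2 tiled across columns 1-13: P K P K P P K P K P P K P
WS: work from column 13 back to column 1 (reverse the tiled row), swapping K<->P (O and / unchanged).
Row 4 as worked: K P K K P K P K K P K P K
Stitch 7 in working order -> P

Stitch:
P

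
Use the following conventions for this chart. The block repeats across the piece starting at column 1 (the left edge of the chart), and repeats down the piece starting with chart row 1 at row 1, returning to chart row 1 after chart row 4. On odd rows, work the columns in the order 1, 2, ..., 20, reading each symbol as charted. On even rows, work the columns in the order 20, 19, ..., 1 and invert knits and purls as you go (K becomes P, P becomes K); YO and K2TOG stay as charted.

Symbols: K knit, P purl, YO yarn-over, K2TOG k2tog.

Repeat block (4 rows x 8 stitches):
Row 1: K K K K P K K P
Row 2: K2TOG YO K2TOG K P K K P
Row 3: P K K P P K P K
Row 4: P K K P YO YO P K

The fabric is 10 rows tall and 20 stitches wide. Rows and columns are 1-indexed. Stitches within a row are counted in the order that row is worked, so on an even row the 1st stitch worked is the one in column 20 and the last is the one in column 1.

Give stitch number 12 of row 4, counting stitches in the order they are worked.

Stitch:
K

Derivation:
For row 4: chart row = ((4-1) mod 4) + 1 = 4; this is a WS (even) row.
Chart row 4 tiled across columns 1-20: P K K P YO YO P K P K K P YO YO P K P K K P
WS row: flip the tiled sequence (start at column 20) and apply K<->P; YO and K2TOG stay.
Row 4 as worked: K P P K P K YO YO K P P K P K YO YO K P P K
The 12th stitch worked is K.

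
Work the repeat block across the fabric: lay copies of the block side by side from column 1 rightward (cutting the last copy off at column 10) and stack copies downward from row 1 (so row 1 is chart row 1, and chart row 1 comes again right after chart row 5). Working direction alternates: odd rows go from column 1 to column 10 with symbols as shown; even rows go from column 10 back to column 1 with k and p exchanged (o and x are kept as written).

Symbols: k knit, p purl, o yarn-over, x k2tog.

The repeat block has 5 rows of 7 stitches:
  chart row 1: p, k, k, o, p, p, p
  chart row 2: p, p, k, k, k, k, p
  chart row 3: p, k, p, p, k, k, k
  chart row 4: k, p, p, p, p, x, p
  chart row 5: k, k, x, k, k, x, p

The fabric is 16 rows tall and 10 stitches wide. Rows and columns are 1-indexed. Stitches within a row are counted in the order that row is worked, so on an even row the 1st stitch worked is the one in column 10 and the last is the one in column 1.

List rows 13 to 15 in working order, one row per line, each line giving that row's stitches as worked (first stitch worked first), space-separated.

== ROWS AS WORKED ==
p k p p k k k p k p
k k p k x k k k k p
k k x k k x p k k x

Derivation:
Row 13: chart row 3, RS - tile across columns 1-10 and work as-is.
Row 14: chart row 4, WS - tiled (columns 1-10): k p p p p x p k p p; work from column 10 back to 1 with k<->p swapped.
Row 15: chart row 5, RS - tile across columns 1-10 and work as-is.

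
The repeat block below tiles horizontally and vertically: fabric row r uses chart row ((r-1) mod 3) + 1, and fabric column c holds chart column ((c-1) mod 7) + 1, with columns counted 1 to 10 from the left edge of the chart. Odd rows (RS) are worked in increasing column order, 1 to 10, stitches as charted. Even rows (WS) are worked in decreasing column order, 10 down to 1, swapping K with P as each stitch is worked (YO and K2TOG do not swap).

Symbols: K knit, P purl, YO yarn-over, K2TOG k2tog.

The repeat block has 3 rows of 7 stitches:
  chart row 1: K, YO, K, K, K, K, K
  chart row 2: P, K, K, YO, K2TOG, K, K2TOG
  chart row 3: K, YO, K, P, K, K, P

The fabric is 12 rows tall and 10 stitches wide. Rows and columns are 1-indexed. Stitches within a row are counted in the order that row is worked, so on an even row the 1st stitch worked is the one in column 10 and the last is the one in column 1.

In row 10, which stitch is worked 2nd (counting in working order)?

Row 10: (10-1) mod 3 = 0, so use chart row 1. Even row -> WS.
Chart row 1 tiled across columns 1-10: K YO K K K K K K YO K
WS: work from column 10 back to column 1 (reverse the tiled row), swapping K<->P (YO and K2TOG unchanged).
Row 10 as worked: P YO P P P P P P YO P
Stitch 2 in working order -> YO

Result:
YO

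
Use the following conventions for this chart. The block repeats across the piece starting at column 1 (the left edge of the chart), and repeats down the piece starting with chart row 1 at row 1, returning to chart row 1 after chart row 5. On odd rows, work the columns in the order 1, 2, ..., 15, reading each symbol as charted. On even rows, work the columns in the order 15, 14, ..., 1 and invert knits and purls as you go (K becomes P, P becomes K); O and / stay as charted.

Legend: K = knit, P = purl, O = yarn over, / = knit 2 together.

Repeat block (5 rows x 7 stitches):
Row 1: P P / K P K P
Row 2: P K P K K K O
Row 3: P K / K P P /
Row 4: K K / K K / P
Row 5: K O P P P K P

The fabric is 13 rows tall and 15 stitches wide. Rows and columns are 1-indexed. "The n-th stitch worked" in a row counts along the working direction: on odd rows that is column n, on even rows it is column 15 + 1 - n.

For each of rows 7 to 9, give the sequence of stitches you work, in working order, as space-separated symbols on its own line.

Rows as worked:
P K P K K K O P K P K K K O P
K / K K P / P K / K K P / P K
K K / K K / P K K / K K / P K

Derivation:
Row 7: chart row 2, RS - tile across columns 1-15 and work as-is.
Row 8: chart row 3, WS - tiled (columns 1-15): P K / K P P / P K / K P P / P; work from column 15 back to 1 with K<->P swapped.
Row 9: chart row 4, RS - tile across columns 1-15 and work as-is.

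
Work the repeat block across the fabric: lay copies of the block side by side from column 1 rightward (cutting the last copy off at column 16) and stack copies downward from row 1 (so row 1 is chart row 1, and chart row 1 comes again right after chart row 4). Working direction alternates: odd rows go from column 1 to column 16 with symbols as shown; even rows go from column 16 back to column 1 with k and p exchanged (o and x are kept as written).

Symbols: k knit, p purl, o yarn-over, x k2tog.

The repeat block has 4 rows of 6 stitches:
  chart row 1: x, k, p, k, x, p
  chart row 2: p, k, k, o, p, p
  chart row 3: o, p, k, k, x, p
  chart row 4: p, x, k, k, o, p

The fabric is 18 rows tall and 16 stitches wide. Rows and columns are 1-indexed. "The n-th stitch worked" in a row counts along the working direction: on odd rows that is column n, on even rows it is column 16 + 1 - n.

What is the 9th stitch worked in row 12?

Row 12: (12-1) mod 4 = 3, so use chart row 4. Even row -> WS.
Chart row 4 tiled across columns 1-16: p x k k o p p x k k o p p x k k
Wrong side: read the tiled row from column 16 down to 1 and exchange k with p (leave o, x).
Row 12 as worked: p p x k k o p p x k k o p p x k
The 9th stitch worked is x.

Stitch:
x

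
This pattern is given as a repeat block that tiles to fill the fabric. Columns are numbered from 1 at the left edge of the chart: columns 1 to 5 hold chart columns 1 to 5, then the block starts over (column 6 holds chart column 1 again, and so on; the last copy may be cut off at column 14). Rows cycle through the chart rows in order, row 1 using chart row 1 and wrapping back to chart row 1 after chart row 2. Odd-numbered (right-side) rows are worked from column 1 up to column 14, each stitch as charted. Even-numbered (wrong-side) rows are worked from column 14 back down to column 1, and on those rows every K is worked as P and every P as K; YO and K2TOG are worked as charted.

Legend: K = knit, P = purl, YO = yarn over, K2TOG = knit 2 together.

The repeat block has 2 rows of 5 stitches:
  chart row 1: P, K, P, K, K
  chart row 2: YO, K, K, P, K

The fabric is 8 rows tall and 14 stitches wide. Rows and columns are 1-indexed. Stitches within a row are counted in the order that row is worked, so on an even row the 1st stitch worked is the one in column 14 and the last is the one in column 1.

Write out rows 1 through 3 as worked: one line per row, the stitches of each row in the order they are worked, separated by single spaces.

Result:
P K P K K P K P K K P K P K
K P P YO P K P P YO P K P P YO
P K P K K P K P K K P K P K

Derivation:
Row 1: chart row 1, RS - tile across columns 1-14 and work as-is.
Row 2: chart row 2, WS - tiled (columns 1-14): YO K K P K YO K K P K YO K K P; work from column 14 back to 1 with K<->P swapped.
Row 3: chart row 1, RS - tile across columns 1-14 and work as-is.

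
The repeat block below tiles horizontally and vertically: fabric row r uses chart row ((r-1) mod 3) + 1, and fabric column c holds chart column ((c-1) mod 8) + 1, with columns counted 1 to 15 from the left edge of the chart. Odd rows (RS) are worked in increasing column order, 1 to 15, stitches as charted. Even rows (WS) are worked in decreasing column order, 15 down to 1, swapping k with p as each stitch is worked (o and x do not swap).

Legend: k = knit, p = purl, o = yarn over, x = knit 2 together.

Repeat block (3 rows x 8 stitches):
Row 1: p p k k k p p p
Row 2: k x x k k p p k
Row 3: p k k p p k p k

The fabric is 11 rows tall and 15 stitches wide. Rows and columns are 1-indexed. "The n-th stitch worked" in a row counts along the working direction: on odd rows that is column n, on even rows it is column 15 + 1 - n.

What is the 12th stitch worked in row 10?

Row 10: (10-1) mod 3 = 0, so use chart row 1. Even row -> WS.
Chart row 1 tiled across columns 1-15: p p k k k p p p p p k k k p p
WS row: flip the tiled sequence (start at column 15) and apply k<->p; o and x stay.
Row 10 as worked: k k p p p k k k k k p p p k k
Counting 12 along the worked row gives p.

Stitch:
p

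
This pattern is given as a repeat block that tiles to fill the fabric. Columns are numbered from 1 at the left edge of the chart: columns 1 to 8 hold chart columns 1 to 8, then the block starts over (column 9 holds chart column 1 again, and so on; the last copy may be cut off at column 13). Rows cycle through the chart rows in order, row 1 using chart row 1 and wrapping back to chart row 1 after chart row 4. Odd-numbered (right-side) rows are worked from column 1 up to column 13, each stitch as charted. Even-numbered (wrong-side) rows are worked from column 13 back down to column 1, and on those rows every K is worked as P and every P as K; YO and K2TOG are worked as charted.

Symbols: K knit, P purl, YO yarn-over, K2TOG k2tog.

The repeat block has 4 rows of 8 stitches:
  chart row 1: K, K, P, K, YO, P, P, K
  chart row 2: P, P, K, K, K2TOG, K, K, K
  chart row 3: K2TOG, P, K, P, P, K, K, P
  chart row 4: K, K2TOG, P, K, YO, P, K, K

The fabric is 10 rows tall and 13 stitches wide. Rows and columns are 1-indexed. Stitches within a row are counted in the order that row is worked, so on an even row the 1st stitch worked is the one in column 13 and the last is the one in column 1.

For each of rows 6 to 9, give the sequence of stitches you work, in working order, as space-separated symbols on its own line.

Row 6: chart row 2, WS - tiled (columns 1-13): P P K K K2TOG K K K P P K K K2TOG; work from column 13 back to 1 with K<->P swapped.
Row 7: chart row 3, RS - tile across columns 1-13 and work as-is.
Row 8: chart row 4, WS - tiled (columns 1-13): K K2TOG P K YO P K K K K2TOG P K YO; work from column 13 back to 1 with K<->P swapped.
Row 9: chart row 1, RS - tile across columns 1-13 and work as-is.

Rows as worked:
K2TOG P P K K P P P K2TOG P P K K
K2TOG P K P P K K P K2TOG P K P P
YO P K K2TOG P P P K YO P K K2TOG P
K K P K YO P P K K K P K YO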